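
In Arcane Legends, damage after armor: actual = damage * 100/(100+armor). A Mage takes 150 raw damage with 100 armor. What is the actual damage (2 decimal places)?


actual = 150 * 100 / (100 + 100)
= 150 * 100 / 200
= 15000 / 200
= 75.00

75.00 damage


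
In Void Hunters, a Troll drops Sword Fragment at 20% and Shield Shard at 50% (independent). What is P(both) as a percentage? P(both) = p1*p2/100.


For independent events, P(both) = P(A) * P(B)
= 20% * 50%
= 1000 / 100 %
= 10.0%

10.0%


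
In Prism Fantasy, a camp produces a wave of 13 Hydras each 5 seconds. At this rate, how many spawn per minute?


Spawns per minute = count * (60 / interval)
= 13 * (60 / 5)
= 13 * 12.0
= 156.0

156.0 per minute


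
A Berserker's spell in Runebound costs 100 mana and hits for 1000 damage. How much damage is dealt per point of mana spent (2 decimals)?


Efficiency = damage / mana
= 1000 / 100
= 10.00

10.00 dmg/mana


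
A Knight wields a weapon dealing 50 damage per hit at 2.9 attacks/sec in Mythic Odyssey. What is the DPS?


DPS = damage * attack_speed
= 50 * 2.9
= 145.0

145.0 DPS


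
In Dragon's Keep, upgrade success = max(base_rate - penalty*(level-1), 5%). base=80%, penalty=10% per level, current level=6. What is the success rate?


raw_rate = 80 - 10 * (6 - 1)
= 80 - 10 * 5
= 80 - 50
= 30
Apply floor: max(30, 5) = 30%

30%


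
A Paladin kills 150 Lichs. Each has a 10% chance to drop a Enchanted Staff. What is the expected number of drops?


Expected drops = kills * (drop_rate / 100)
= 150 * (10 / 100)
= 150 * 0.1
= 15.0

15.0 drops


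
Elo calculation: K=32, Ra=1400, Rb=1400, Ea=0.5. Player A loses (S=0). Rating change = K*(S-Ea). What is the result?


Elo update: delta = K * (S - Ea), where S = 0 (loses)
S - Ea = 0 - 0.5 = -0.5
Rating change = 32 * -0.5
= -16.00

-16.00 rating points


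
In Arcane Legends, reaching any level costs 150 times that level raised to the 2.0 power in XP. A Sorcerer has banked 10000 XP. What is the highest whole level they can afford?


XP = 150 * level^2.0, so level = (XP / 150)^(1/2.0)
= (10000 / 150)^(1/2.0)
= 66.6667^0.5
= 8.165
Floor: level = 8

level 8


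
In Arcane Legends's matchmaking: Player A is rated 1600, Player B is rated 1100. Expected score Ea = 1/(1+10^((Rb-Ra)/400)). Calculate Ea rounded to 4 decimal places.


Elo expected score: Ea = 1/(1 + 10^((Rb-Ra)/400))
Rb - Ra = 1100 - 1600 = -500
(Rb-Ra)/400 = -500/400 = -1.25
10^-1.25 = 0.056234
Ea = 1/(1 + 0.056234) = 1/1.056234 = 0.9468

0.9468


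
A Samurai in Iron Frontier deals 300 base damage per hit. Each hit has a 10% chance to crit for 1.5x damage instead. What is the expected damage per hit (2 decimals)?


E[dmg] = base * (1 + crit_chance * (crit_mult - 1))
cc as decimal = 10/100 = 0.1
cm - 1 = 1.5 - 1 = 0.5
Bonus factor = 0.1 * 0.5 = 0.05
Total multiplier = 1 + 0.05 = 1.05
Expected damage = 300 * 1.05 = 315.00

315.00 damage


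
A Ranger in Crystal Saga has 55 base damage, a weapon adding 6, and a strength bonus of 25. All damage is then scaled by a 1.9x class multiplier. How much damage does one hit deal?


Sum base + weapon + str = 55 + 6 + 25 = 86
Multiply by 1.9:
86 * 1.9 = 163.4

163.4 damage


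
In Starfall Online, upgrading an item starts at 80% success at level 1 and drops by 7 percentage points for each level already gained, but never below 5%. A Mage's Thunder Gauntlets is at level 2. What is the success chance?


raw_rate = 80 - 7 * (2 - 1)
= 80 - 7 * 1
= 80 - 7
= 73
Apply floor: max(73, 5) = 73%

73%


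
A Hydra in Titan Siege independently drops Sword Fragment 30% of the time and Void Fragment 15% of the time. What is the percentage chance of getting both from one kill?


For independent events, P(both) = P(A) * P(B)
= 30% * 15%
= 450 / 100 %
= 4.5%

4.5%


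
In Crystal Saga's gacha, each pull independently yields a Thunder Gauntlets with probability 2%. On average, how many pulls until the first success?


Expected pulls for a geometric distribution = 1/p = 100 / rate%
= 100 / 2
= 50.0

50.0 pulls


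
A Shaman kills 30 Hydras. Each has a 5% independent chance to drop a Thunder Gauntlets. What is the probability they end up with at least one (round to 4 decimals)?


P(at least one) = 1 - P(none) = 1 - (1-p)^n
p = 5/100 = 0.05
1 - p = 0.95
(1 - p)^30 = 0.95^30 = 0.214639
P(at least one) = 1 - 0.214639 = 0.7854

0.7854


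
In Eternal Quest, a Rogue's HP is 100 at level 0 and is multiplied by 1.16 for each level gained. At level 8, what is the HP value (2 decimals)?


value = base * growth^level
= 100 * 1.16^8
= 100 * 3.278415
= 327.84

327.84 HP


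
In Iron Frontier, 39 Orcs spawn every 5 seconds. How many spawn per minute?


Spawns per minute = count * (60 / interval)
= 39 * (60 / 5)
= 39 * 12.0
= 468.0

468.0 per minute


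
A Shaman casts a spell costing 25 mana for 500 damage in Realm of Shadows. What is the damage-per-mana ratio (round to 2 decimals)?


Efficiency = damage / mana
= 500 / 25
= 20.00

20.00 dmg/mana


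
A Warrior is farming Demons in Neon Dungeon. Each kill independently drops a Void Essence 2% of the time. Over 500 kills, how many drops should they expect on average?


Expected drops = kills * (drop_rate / 100)
= 500 * (2 / 100)
= 500 * 0.02
= 10.0

10.0 drops


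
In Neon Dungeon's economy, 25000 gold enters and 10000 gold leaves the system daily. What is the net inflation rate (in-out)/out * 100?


Net gold = 25000 - 10000 = 15000
Inflation rate = net / sunk * 100 = 15000 / 10000 * 100
= 1.5 * 100
= 150.00%

150.00%


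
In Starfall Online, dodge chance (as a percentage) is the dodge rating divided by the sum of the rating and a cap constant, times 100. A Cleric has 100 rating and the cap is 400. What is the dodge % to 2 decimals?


dodge% = 100 / (100 + 400) * 100
= 100 / 500 * 100
= 0.2 * 100
= 20.00%

20.00%


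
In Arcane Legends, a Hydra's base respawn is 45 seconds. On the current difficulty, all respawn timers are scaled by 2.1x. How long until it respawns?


Respawn time = base * multiplier
= 45 * 2.1
= 94.5 seconds

94.5 seconds


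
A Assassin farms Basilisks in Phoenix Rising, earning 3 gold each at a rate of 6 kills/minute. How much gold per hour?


Gold per minute = 3 * 6 = 18
Gold per hour = 18 * 60 = 1080

1080 gold/hour


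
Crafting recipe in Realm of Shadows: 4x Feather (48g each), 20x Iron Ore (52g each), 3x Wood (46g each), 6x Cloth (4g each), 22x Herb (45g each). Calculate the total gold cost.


Cost breakdown:
  Feather: 4 * 48 = 192
  Iron Ore: 20 * 52 = 1040
  Wood: 3 * 46 = 138
  Cloth: 6 * 4 = 24
  Herb: 22 * 45 = 990
Total = 192 + 1040 + 138 + 24 + 990 = 2384

2384 gold


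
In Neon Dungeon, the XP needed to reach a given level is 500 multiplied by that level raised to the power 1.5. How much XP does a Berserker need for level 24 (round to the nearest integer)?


XP = 500 * level^1.5
Substitute level = 24:
XP = 500 * 24^1.5
= 500 * 117.5755
= 58788

58788 XP


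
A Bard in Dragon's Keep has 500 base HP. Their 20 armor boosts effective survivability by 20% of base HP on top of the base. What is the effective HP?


EHP = 500 * (1 + 20/100)
= 500 * (1 + 0.2)
= 500 * 1.2
= 600.0

600.0 EHP


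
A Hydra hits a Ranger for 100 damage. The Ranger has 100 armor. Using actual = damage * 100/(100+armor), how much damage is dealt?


actual = 100 * 100 / (100 + 100)
= 100 * 100 / 200
= 10000 / 200
= 50.00

50.00 damage


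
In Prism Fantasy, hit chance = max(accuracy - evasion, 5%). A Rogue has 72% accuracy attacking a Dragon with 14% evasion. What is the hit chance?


accuracy - evasion = 72 - 14 = 58
Apply floor: max(58, 5) = 58
Hit chance = 58%

58%


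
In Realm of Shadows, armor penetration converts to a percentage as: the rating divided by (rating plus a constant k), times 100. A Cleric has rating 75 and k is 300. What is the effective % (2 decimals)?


effective% = rating / (rating + k) * 100
= 75 / (75 + 300) * 100
= 75 / 375 * 100
= 0.2 * 100
= 20.00%

20.00%


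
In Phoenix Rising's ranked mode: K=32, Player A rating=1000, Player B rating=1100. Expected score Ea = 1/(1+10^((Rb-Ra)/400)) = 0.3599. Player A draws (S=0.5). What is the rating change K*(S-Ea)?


Elo update: delta = K * (S - Ea), where S = 0.5 (draws)
S - Ea = 0.5 - 0.3599 = 0.1401
Rating change = 32 * 0.1401
= 4.48

4.48 rating points


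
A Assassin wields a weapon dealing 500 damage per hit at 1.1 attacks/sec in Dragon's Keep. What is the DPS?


DPS = damage * attack_speed
= 500 * 1.1
= 550.0

550.0 DPS


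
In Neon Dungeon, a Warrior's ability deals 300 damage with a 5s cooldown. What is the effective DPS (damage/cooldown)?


DPS = damage / cooldown
= 300 / 5
= 60.00

60.00 DPS


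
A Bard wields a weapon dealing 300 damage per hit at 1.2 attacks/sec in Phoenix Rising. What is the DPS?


DPS = damage * attack_speed
= 300 * 1.2
= 360.0

360.0 DPS


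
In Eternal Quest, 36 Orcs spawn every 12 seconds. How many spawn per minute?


Spawns per minute = count * (60 / interval)
= 36 * (60 / 12)
= 36 * 5.0
= 180.0

180.0 per minute


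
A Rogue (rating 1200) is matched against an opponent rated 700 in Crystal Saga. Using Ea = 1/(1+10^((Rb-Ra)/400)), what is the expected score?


Elo expected score: Ea = 1/(1 + 10^((Rb-Ra)/400))
Rb - Ra = 700 - 1200 = -500
(Rb-Ra)/400 = -500/400 = -1.25
10^-1.25 = 0.056234
Ea = 1/(1 + 0.056234) = 1/1.056234 = 0.9468

0.9468


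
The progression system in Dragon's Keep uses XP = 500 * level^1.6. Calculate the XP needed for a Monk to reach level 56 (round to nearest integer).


XP = 500 * level^1.6
Substitute level = 56:
XP = 500 * 56^1.6
= 500 * 626.7594
= 313380

313380 XP


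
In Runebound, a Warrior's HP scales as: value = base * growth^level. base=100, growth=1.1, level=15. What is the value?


value = base * growth^level
= 100 * 1.1^15
= 100 * 4.177248
= 417.72

417.72 HP


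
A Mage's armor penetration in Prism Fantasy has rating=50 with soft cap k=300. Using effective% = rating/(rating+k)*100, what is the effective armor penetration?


effective% = rating / (rating + k) * 100
= 50 / (50 + 300) * 100
= 50 / 350 * 100
= 0.142857 * 100
= 14.29%

14.29%


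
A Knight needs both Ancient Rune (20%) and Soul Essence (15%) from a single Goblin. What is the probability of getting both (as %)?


For independent events, P(both) = P(A) * P(B)
= 20% * 15%
= 300 / 100 %
= 3.0%

3.0%


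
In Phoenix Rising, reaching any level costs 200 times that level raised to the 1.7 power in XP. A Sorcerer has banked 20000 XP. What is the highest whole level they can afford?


XP = 200 * level^1.7, so level = (XP / 200)^(1/1.7)
= (20000 / 200)^(1/1.7)
= 100.0^0.5882
= 15.0131
Floor: level = 15

level 15


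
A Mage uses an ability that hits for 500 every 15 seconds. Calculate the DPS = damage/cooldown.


DPS = damage / cooldown
= 500 / 15
= 33.33

33.33 DPS


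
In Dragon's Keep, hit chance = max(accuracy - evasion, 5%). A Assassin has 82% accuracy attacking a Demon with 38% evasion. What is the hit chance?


accuracy - evasion = 82 - 38 = 44
Apply floor: max(44, 5) = 44
Hit chance = 44%

44%


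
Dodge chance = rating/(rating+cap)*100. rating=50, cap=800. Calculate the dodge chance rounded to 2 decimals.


dodge% = 50 / (50 + 800) * 100
= 50 / 850 * 100
= 0.058824 * 100
= 5.88%

5.88%


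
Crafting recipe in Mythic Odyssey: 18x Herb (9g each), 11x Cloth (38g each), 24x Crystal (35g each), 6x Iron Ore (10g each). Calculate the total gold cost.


Cost breakdown:
  Herb: 18 * 9 = 162
  Cloth: 11 * 38 = 418
  Crystal: 24 * 35 = 840
  Iron Ore: 6 * 10 = 60
Total = 162 + 418 + 840 + 60 = 1480

1480 gold


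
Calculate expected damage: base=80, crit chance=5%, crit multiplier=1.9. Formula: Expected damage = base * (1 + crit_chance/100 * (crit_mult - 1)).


E[dmg] = base * (1 + crit_chance * (crit_mult - 1))
cc as decimal = 5/100 = 0.05
cm - 1 = 1.9 - 1 = 0.9
Bonus factor = 0.05 * 0.9 = 0.045
Total multiplier = 1 + 0.045 = 1.045
Expected damage = 80 * 1.045 = 83.60

83.60 damage


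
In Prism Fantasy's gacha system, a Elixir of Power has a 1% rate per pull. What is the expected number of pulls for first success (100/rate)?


Expected pulls for a geometric distribution = 1/p = 100 / rate%
= 100 / 1
= 100.0

100.0 pulls


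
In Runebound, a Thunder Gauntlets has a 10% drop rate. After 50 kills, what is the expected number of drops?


Expected drops = kills * (drop_rate / 100)
= 50 * (10 / 100)
= 50 * 0.1
= 5.0

5.0 drops


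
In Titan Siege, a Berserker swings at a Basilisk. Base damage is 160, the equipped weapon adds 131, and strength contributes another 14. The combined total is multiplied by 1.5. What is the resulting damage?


Sum base + weapon + str = 160 + 131 + 14 = 305
Multiply by 1.5:
305 * 1.5 = 457.5

457.5 damage


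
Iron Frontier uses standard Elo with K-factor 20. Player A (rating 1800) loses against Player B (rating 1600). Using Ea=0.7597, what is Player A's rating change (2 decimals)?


Elo update: delta = K * (S - Ea), where S = 0 (loses)
S - Ea = 0 - 0.7597 = -0.7597
Rating change = 20 * -0.7597
= -15.19

-15.19 rating points


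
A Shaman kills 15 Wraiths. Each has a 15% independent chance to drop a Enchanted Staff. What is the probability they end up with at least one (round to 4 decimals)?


P(at least one) = 1 - P(none) = 1 - (1-p)^n
p = 15/100 = 0.15
1 - p = 0.85
(1 - p)^15 = 0.85^15 = 0.087354
P(at least one) = 1 - 0.087354 = 0.9126

0.9126


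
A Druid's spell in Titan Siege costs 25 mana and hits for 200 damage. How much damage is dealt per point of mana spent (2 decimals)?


Efficiency = damage / mana
= 200 / 25
= 8.00

8.00 dmg/mana


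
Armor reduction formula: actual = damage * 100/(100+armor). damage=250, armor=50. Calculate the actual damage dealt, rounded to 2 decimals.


actual = 250 * 100 / (100 + 50)
= 250 * 100 / 150
= 25000 / 150
= 166.67

166.67 damage


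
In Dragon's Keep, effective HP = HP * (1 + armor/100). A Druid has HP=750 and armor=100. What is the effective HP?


EHP = 750 * (1 + 100/100)
= 750 * (1 + 1.0)
= 750 * 2.0
= 1500.0

1500.0 EHP


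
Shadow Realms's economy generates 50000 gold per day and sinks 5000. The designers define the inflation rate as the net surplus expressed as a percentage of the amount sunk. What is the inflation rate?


Net gold = 50000 - 5000 = 45000
Inflation rate = net / sunk * 100 = 45000 / 5000 * 100
= 9.0 * 100
= 900.00%

900.00%


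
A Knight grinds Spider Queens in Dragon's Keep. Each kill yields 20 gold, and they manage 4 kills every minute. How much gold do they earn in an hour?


Gold per minute = 20 * 4 = 80
Gold per hour = 80 * 60 = 4800

4800 gold/hour


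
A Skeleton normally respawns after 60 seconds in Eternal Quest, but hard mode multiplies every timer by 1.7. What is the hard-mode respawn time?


Respawn time = base * multiplier
= 60 * 1.7
= 102.0 seconds

102.0 seconds


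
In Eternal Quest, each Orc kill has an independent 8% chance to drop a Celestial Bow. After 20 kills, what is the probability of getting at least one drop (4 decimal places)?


P(at least one) = 1 - P(none) = 1 - (1-p)^n
p = 8/100 = 0.08
1 - p = 0.92
(1 - p)^20 = 0.92^20 = 0.188693
P(at least one) = 1 - 0.188693 = 0.8113

0.8113


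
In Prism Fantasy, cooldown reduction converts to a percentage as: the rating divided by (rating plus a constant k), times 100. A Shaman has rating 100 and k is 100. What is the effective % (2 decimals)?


effective% = rating / (rating + k) * 100
= 100 / (100 + 100) * 100
= 100 / 200 * 100
= 0.5 * 100
= 50.00%

50.00%


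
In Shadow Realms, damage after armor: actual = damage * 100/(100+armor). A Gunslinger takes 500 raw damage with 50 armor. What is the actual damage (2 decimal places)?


actual = 500 * 100 / (100 + 50)
= 500 * 100 / 150
= 50000 / 150
= 333.33

333.33 damage


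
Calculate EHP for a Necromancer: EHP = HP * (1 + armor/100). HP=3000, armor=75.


EHP = 3000 * (1 + 75/100)
= 3000 * (1 + 0.75)
= 3000 * 1.75
= 5250.0

5250.0 EHP


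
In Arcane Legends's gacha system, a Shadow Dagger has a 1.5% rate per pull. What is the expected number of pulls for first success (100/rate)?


Expected pulls for a geometric distribution = 1/p = 100 / rate%
= 100 / 1.5
= 66.67

66.67 pulls


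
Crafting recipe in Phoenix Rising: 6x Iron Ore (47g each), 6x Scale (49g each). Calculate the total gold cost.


Cost breakdown:
  Iron Ore: 6 * 47 = 282
  Scale: 6 * 49 = 294
Total = 282 + 294 = 576

576 gold


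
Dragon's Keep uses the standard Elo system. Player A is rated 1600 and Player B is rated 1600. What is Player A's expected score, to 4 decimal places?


Elo expected score: Ea = 1/(1 + 10^((Rb-Ra)/400))
Rb - Ra = 1600 - 1600 = 0
(Rb-Ra)/400 = 0/400 = 0.0
10^0.0 = 1.0
Ea = 1/(1 + 1.0) = 1/2.0 = 0.5000

0.5000


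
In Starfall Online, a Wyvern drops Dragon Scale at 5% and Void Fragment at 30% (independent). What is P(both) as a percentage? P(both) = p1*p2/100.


For independent events, P(both) = P(A) * P(B)
= 5% * 30%
= 150 / 100 %
= 1.5%

1.5%


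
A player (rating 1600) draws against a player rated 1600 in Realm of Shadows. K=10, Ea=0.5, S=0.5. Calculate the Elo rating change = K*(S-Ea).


Elo update: delta = K * (S - Ea), where S = 0.5 (draws)
S - Ea = 0.5 - 0.5 = 0.0
Rating change = 10 * 0.0
= 0.00

0.00 rating points


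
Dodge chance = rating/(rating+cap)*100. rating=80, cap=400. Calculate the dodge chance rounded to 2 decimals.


dodge% = 80 / (80 + 400) * 100
= 80 / 480 * 100
= 0.166667 * 100
= 16.67%

16.67%


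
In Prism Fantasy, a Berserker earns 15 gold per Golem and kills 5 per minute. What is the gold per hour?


Gold per minute = 15 * 5 = 75
Gold per hour = 75 * 60 = 4500

4500 gold/hour


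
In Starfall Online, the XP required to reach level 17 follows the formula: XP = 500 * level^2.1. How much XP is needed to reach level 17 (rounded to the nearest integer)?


XP = 500 * level^2.1
Substitute level = 17:
XP = 500 * 17^2.1
= 500 * 383.6567
= 191828

191828 XP


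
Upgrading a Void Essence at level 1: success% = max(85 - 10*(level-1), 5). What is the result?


raw_rate = 85 - 10 * (1 - 1)
= 85 - 10 * 0
= 85 - 0
= 85
Apply floor: max(85, 5) = 85%

85%


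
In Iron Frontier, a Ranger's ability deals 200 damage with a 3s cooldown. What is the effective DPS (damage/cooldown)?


DPS = damage / cooldown
= 200 / 3
= 66.67

66.67 DPS


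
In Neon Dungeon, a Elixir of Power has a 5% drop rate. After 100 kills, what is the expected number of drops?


Expected drops = kills * (drop_rate / 100)
= 100 * (5 / 100)
= 100 * 0.05
= 5.0

5.0 drops


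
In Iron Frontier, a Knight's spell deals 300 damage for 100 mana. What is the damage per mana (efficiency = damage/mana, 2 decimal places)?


Efficiency = damage / mana
= 300 / 100
= 3.00

3.00 dmg/mana


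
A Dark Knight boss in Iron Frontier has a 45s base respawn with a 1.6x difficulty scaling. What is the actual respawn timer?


Respawn time = base * multiplier
= 45 * 1.6
= 72.0 seconds

72.0 seconds


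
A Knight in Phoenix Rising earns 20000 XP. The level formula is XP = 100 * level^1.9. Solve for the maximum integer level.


XP = 100 * level^1.9, so level = (XP / 100)^(1/1.9)
= (20000 / 100)^(1/1.9)
= 200.0^0.5263
= 16.258
Floor: level = 16

level 16


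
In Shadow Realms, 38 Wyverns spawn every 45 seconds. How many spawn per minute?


Spawns per minute = count * (60 / interval)
= 38 * (60 / 45)
= 38 * 1.3333
= 50.67

50.67 per minute


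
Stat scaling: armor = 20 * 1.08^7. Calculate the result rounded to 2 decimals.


value = base * growth^level
= 20 * 1.08^7
= 20 * 1.713824
= 34.28

34.28 armor


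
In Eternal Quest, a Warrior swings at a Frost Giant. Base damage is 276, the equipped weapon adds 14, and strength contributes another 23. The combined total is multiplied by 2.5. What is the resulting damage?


Sum base + weapon + str = 276 + 14 + 23 = 313
Multiply by 2.5:
313 * 2.5 = 782.5

782.5 damage


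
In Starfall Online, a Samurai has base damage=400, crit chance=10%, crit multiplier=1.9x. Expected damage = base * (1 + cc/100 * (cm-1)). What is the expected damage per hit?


E[dmg] = base * (1 + crit_chance * (crit_mult - 1))
cc as decimal = 10/100 = 0.1
cm - 1 = 1.9 - 1 = 0.9
Bonus factor = 0.1 * 0.9 = 0.09
Total multiplier = 1 + 0.09 = 1.09
Expected damage = 400 * 1.09 = 436.00

436.00 damage


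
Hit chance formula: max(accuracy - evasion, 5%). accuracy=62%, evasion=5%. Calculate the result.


accuracy - evasion = 62 - 5 = 57
Apply floor: max(57, 5) = 57
Hit chance = 57%

57%


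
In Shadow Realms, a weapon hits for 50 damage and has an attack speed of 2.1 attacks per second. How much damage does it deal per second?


DPS = damage * attack_speed
= 50 * 2.1
= 105.0

105.0 DPS


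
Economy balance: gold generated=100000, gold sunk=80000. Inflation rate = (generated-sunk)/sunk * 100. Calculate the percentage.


Net gold = 100000 - 80000 = 20000
Inflation rate = net / sunk * 100 = 20000 / 80000 * 100
= 0.25 * 100
= 25.00%

25.00%


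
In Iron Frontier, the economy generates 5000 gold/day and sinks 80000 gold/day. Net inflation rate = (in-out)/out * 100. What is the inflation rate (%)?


Net gold = 5000 - 80000 = -75000
Inflation rate = net / sunk * 100 = -75000 / 80000 * 100
= -0.9375 * 100
= -93.75%

-93.75%


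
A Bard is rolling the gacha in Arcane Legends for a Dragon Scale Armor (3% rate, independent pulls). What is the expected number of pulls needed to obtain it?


Expected pulls for a geometric distribution = 1/p = 100 / rate%
= 100 / 3
= 33.33

33.33 pulls


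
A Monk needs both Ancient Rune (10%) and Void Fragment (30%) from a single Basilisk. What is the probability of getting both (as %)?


For independent events, P(both) = P(A) * P(B)
= 10% * 30%
= 300 / 100 %
= 3.0%

3.0%


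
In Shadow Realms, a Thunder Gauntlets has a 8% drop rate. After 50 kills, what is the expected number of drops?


Expected drops = kills * (drop_rate / 100)
= 50 * (8 / 100)
= 50 * 0.08
= 4.0

4.0 drops


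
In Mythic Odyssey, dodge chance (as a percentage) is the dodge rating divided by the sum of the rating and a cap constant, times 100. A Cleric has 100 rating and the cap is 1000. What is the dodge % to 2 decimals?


dodge% = 100 / (100 + 1000) * 100
= 100 / 1100 * 100
= 0.090909 * 100
= 9.09%

9.09%


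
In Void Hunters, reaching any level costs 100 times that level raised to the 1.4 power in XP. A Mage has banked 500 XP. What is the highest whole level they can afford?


XP = 100 * level^1.4, so level = (XP / 100)^(1/1.4)
= (500 / 100)^(1/1.4)
= 5.0^0.7143
= 3.1569
Floor: level = 3

level 3


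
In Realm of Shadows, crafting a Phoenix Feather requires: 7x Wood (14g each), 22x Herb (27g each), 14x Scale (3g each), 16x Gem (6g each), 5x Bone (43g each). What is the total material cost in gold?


Cost breakdown:
  Wood: 7 * 14 = 98
  Herb: 22 * 27 = 594
  Scale: 14 * 3 = 42
  Gem: 16 * 6 = 96
  Bone: 5 * 43 = 215
Total = 98 + 594 + 42 + 96 + 215 = 1045

1045 gold


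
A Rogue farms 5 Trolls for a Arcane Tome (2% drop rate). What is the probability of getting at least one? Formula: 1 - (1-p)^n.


P(at least one) = 1 - P(none) = 1 - (1-p)^n
p = 2/100 = 0.02
1 - p = 0.98
(1 - p)^5 = 0.98^5 = 0.903921
P(at least one) = 1 - 0.903921 = 0.0961

0.0961


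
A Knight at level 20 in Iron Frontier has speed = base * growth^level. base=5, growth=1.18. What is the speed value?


value = base * growth^level
= 5 * 1.18^20
= 5 * 27.393035
= 136.97

136.97 speed


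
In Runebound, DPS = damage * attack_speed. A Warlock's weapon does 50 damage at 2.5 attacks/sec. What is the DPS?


DPS = damage * attack_speed
= 50 * 2.5
= 125.0

125.0 DPS


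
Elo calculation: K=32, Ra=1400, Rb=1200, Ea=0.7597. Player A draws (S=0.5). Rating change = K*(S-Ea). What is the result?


Elo update: delta = K * (S - Ea), where S = 0.5 (draws)
S - Ea = 0.5 - 0.7597 = -0.2597
Rating change = 32 * -0.2597
= -8.31

-8.31 rating points


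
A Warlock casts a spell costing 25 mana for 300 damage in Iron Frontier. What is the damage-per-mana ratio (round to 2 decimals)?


Efficiency = damage / mana
= 300 / 25
= 12.00

12.00 dmg/mana


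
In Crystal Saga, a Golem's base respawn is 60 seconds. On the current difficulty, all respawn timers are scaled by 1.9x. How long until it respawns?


Respawn time = base * multiplier
= 60 * 1.9
= 114.0 seconds

114.0 seconds


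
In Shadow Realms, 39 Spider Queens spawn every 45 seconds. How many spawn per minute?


Spawns per minute = count * (60 / interval)
= 39 * (60 / 45)
= 39 * 1.3333
= 52.0

52.0 per minute


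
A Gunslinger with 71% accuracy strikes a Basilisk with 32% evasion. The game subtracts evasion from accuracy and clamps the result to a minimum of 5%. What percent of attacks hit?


accuracy - evasion = 71 - 32 = 39
Apply floor: max(39, 5) = 39
Hit chance = 39%

39%


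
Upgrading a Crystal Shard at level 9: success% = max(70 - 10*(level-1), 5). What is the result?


raw_rate = 70 - 10 * (9 - 1)
= 70 - 10 * 8
= 70 - 80
= -10
Apply floor: max(-10, 5) = 5%

5%


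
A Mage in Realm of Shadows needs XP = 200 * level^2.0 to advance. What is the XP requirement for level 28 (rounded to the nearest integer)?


XP = 200 * level^2.0
Substitute level = 28:
XP = 200 * 28^2.0
= 200 * 784.0
= 156800

156800 XP


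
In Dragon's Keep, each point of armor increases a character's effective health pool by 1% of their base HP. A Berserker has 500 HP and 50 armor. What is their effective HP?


EHP = 500 * (1 + 50/100)
= 500 * (1 + 0.5)
= 500 * 1.5
= 750.0

750.0 EHP


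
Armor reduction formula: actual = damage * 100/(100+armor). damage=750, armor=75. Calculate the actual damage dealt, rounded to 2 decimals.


actual = 750 * 100 / (100 + 75)
= 750 * 100 / 175
= 75000 / 175
= 428.57

428.57 damage


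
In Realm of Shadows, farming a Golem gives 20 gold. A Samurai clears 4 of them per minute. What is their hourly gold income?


Gold per minute = 20 * 4 = 80
Gold per hour = 80 * 60 = 4800

4800 gold/hour


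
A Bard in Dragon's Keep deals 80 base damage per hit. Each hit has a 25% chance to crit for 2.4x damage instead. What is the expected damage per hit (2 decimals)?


E[dmg] = base * (1 + crit_chance * (crit_mult - 1))
cc as decimal = 25/100 = 0.25
cm - 1 = 2.4 - 1 = 1.4
Bonus factor = 0.25 * 1.4 = 0.35
Total multiplier = 1 + 0.35 = 1.35
Expected damage = 80 * 1.35 = 108.00

108.00 damage


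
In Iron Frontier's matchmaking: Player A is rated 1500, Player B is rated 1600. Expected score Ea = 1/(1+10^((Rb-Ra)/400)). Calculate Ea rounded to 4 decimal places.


Elo expected score: Ea = 1/(1 + 10^((Rb-Ra)/400))
Rb - Ra = 1600 - 1500 = 100
(Rb-Ra)/400 = 100/400 = 0.25
10^0.25 = 1.778279
Ea = 1/(1 + 1.778279) = 1/2.778279 = 0.3599

0.3599


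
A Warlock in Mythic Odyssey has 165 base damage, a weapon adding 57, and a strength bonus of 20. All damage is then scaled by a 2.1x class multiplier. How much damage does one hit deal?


Sum base + weapon + str = 165 + 57 + 20 = 242
Multiply by 2.1:
242 * 2.1 = 508.2

508.2 damage


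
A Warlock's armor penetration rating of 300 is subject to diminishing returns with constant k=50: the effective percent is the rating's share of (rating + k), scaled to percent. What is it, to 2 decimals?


effective% = rating / (rating + k) * 100
= 300 / (300 + 50) * 100
= 300 / 350 * 100
= 0.857143 * 100
= 85.71%

85.71%


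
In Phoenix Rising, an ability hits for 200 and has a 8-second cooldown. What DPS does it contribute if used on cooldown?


DPS = damage / cooldown
= 200 / 8
= 25.00

25.00 DPS


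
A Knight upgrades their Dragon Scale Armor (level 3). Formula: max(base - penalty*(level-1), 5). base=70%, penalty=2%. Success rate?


raw_rate = 70 - 2 * (3 - 1)
= 70 - 2 * 2
= 70 - 4
= 66
Apply floor: max(66, 5) = 66%

66%


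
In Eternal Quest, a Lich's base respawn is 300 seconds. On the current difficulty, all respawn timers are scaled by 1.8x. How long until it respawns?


Respawn time = base * multiplier
= 300 * 1.8
= 540.0 seconds

540.0 seconds


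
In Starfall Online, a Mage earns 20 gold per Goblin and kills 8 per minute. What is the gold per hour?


Gold per minute = 20 * 8 = 160
Gold per hour = 160 * 60 = 9600

9600 gold/hour


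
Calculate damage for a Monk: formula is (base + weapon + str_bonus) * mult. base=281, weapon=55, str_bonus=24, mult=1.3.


Sum base + weapon + str = 281 + 55 + 24 = 360
Multiply by 1.3:
360 * 1.3 = 468.0

468.0 damage


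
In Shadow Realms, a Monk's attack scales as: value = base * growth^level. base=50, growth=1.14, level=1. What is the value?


value = base * growth^level
= 50 * 1.14^1
= 50 * 1.14
= 57.00

57.00 attack


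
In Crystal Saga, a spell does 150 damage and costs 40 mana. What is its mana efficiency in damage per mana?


Efficiency = damage / mana
= 150 / 40
= 3.75

3.75 dmg/mana


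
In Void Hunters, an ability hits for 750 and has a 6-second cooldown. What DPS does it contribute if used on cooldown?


DPS = damage / cooldown
= 750 / 6
= 125.00

125.00 DPS


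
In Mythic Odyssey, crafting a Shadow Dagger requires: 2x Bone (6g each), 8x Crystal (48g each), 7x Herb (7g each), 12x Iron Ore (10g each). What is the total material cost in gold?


Cost breakdown:
  Bone: 2 * 6 = 12
  Crystal: 8 * 48 = 384
  Herb: 7 * 7 = 49
  Iron Ore: 12 * 10 = 120
Total = 12 + 384 + 49 + 120 = 565

565 gold


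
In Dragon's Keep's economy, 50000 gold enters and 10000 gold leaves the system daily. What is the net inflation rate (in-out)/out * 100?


Net gold = 50000 - 10000 = 40000
Inflation rate = net / sunk * 100 = 40000 / 10000 * 100
= 4.0 * 100
= 400.00%

400.00%


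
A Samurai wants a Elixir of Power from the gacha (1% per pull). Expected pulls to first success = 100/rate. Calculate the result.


Expected pulls for a geometric distribution = 1/p = 100 / rate%
= 100 / 1
= 100.0

100.0 pulls


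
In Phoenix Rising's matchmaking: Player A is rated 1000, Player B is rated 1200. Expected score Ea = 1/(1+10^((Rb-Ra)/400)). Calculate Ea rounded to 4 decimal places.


Elo expected score: Ea = 1/(1 + 10^((Rb-Ra)/400))
Rb - Ra = 1200 - 1000 = 200
(Rb-Ra)/400 = 200/400 = 0.5
10^0.5 = 3.162278
Ea = 1/(1 + 3.162278) = 1/4.162278 = 0.2403

0.2403


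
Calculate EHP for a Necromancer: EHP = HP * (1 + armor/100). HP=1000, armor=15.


EHP = 1000 * (1 + 15/100)
= 1000 * (1 + 0.15)
= 1000 * 1.15
= 1150.0

1150.0 EHP


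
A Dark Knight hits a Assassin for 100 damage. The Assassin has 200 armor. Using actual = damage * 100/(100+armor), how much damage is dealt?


actual = 100 * 100 / (100 + 200)
= 100 * 100 / 300
= 10000 / 300
= 33.33

33.33 damage


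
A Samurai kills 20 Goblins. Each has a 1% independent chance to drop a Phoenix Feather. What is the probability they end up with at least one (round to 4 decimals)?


P(at least one) = 1 - P(none) = 1 - (1-p)^n
p = 1/100 = 0.01
1 - p = 0.99
(1 - p)^20 = 0.99^20 = 0.817907
P(at least one) = 1 - 0.817907 = 0.1821

0.1821


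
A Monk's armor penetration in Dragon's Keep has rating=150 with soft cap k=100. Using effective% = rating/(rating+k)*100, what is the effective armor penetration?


effective% = rating / (rating + k) * 100
= 150 / (150 + 100) * 100
= 150 / 250 * 100
= 0.6 * 100
= 60.00%

60.00%


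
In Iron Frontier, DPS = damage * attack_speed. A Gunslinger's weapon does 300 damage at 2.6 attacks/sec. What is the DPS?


DPS = damage * attack_speed
= 300 * 2.6
= 780.0

780.0 DPS


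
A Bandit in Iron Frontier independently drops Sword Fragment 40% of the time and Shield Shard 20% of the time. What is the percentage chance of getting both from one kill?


For independent events, P(both) = P(A) * P(B)
= 40% * 20%
= 800 / 100 %
= 8.0%

8.0%


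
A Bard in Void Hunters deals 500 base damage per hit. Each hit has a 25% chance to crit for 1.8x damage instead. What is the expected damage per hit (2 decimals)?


E[dmg] = base * (1 + crit_chance * (crit_mult - 1))
cc as decimal = 25/100 = 0.25
cm - 1 = 1.8 - 1 = 0.8
Bonus factor = 0.25 * 0.8 = 0.2
Total multiplier = 1 + 0.2 = 1.2
Expected damage = 500 * 1.2 = 600.00

600.00 damage


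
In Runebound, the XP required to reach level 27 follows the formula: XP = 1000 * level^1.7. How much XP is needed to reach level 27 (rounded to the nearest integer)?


XP = 1000 * level^1.7
Substitute level = 27:
XP = 1000 * 27^1.7
= 1000 * 271.2179
= 271218

271218 XP


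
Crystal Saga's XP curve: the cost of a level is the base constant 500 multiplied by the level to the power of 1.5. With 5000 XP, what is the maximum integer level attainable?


XP = 500 * level^1.5, so level = (XP / 500)^(1/1.5)
= (5000 / 500)^(1/1.5)
= 10.0^0.6667
= 4.6416
Floor: level = 4

level 4


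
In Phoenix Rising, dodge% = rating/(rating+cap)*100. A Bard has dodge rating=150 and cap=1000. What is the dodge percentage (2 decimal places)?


dodge% = 150 / (150 + 1000) * 100
= 150 / 1150 * 100
= 0.130435 * 100
= 13.04%

13.04%


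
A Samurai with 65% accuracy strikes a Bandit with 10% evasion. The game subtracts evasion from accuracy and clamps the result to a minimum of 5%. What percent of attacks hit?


accuracy - evasion = 65 - 10 = 55
Apply floor: max(55, 5) = 55
Hit chance = 55%

55%


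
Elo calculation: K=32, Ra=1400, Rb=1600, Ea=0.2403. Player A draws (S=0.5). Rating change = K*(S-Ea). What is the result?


Elo update: delta = K * (S - Ea), where S = 0.5 (draws)
S - Ea = 0.5 - 0.2403 = 0.2597
Rating change = 32 * 0.2597
= 8.31

8.31 rating points


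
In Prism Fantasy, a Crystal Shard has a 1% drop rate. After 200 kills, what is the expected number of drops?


Expected drops = kills * (drop_rate / 100)
= 200 * (1 / 100)
= 200 * 0.01
= 2.0

2.0 drops


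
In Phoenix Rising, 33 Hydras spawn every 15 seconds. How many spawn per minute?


Spawns per minute = count * (60 / interval)
= 33 * (60 / 15)
= 33 * 4.0
= 132.0

132.0 per minute


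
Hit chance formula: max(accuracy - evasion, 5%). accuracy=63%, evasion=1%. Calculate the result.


accuracy - evasion = 63 - 1 = 62
Apply floor: max(62, 5) = 62
Hit chance = 62%

62%


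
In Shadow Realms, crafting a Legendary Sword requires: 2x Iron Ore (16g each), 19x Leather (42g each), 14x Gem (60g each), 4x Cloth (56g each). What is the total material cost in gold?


Cost breakdown:
  Iron Ore: 2 * 16 = 32
  Leather: 19 * 42 = 798
  Gem: 14 * 60 = 840
  Cloth: 4 * 56 = 224
Total = 32 + 798 + 840 + 224 = 1894

1894 gold


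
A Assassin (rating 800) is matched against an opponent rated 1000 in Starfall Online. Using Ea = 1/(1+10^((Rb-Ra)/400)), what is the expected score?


Elo expected score: Ea = 1/(1 + 10^((Rb-Ra)/400))
Rb - Ra = 1000 - 800 = 200
(Rb-Ra)/400 = 200/400 = 0.5
10^0.5 = 3.162278
Ea = 1/(1 + 3.162278) = 1/4.162278 = 0.2403

0.2403


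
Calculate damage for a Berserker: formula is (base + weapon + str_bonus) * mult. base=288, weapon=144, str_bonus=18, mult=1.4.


Sum base + weapon + str = 288 + 144 + 18 = 450
Multiply by 1.4:
450 * 1.4 = 630.0

630.0 damage


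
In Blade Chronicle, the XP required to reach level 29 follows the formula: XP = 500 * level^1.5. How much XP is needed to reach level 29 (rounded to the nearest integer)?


XP = 500 * level^1.5
Substitute level = 29:
XP = 500 * 29^1.5
= 500 * 156.1698
= 78085

78085 XP


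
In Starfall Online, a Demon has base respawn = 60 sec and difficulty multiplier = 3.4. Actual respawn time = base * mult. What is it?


Respawn time = base * multiplier
= 60 * 3.4
= 204.0 seconds

204.0 seconds


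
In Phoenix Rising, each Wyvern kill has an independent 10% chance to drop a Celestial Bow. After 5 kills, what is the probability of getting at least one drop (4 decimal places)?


P(at least one) = 1 - P(none) = 1 - (1-p)^n
p = 10/100 = 0.1
1 - p = 0.9
(1 - p)^5 = 0.9^5 = 0.590490
P(at least one) = 1 - 0.590490 = 0.4095

0.4095


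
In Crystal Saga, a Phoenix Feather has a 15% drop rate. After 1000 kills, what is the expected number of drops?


Expected drops = kills * (drop_rate / 100)
= 1000 * (15 / 100)
= 1000 * 0.15
= 150.0

150.0 drops


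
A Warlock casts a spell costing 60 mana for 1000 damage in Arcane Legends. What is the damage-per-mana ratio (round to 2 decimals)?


Efficiency = damage / mana
= 1000 / 60
= 16.67

16.67 dmg/mana


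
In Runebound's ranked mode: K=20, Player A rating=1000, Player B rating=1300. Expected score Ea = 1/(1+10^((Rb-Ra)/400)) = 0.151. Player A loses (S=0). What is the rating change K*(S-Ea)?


Elo update: delta = K * (S - Ea), where S = 0 (loses)
S - Ea = 0 - 0.151 = -0.151
Rating change = 20 * -0.151
= -3.02

-3.02 rating points


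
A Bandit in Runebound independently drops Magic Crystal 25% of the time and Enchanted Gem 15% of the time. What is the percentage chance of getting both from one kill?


For independent events, P(both) = P(A) * P(B)
= 25% * 15%
= 375 / 100 %
= 3.75%

3.75%


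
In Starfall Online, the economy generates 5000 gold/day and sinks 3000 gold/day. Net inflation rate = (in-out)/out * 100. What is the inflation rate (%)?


Net gold = 5000 - 3000 = 2000
Inflation rate = net / sunk * 100 = 2000 / 3000 * 100
= 0.666667 * 100
= 66.67%

66.67%


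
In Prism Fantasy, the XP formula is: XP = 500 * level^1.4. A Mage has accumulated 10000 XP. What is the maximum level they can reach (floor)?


XP = 500 * level^1.4, so level = (XP / 500)^(1/1.4)
= (10000 / 500)^(1/1.4)
= 20.0^0.7143
= 8.4978
Floor: level = 8

level 8


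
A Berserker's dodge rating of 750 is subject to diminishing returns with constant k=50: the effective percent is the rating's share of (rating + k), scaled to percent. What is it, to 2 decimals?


effective% = rating / (rating + k) * 100
= 750 / (750 + 50) * 100
= 750 / 800 * 100
= 0.9375 * 100
= 93.75%

93.75%


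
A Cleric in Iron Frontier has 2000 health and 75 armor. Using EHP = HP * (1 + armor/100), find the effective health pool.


EHP = 2000 * (1 + 75/100)
= 2000 * (1 + 0.75)
= 2000 * 1.75
= 3500.0

3500.0 EHP


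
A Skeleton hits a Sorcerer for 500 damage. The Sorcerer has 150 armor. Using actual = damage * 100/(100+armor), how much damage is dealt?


actual = 500 * 100 / (100 + 150)
= 500 * 100 / 250
= 50000 / 250
= 200.00

200.00 damage


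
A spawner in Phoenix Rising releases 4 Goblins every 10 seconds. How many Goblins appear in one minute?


Spawns per minute = count * (60 / interval)
= 4 * (60 / 10)
= 4 * 6.0
= 24.0

24.0 per minute


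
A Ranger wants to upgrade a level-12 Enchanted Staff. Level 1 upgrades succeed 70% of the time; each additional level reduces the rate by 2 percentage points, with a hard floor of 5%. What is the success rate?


raw_rate = 70 - 2 * (12 - 1)
= 70 - 2 * 11
= 70 - 22
= 48
Apply floor: max(48, 5) = 48%

48%


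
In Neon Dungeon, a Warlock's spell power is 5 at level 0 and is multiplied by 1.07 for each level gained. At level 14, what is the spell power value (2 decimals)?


value = base * growth^level
= 5 * 1.07^14
= 5 * 2.578534
= 12.89

12.89 spell power


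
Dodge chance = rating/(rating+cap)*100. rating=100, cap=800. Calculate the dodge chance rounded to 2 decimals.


dodge% = 100 / (100 + 800) * 100
= 100 / 900 * 100
= 0.111111 * 100
= 11.11%

11.11%


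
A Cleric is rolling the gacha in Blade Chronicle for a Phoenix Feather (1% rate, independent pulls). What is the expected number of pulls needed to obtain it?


Expected pulls for a geometric distribution = 1/p = 100 / rate%
= 100 / 1
= 100.0

100.0 pulls


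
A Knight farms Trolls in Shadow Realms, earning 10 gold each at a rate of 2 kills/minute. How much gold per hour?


Gold per minute = 10 * 2 = 20
Gold per hour = 20 * 60 = 1200

1200 gold/hour
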